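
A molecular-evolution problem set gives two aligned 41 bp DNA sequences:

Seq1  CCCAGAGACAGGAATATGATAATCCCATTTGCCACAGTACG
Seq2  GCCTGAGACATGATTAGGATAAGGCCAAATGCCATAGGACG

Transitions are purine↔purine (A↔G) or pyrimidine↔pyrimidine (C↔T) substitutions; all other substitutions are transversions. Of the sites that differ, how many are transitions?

1

Differing sites — 1:C/G (Tv); 4:A/T (Tv); 11:G/T (Tv); 14:A/T (Tv); 17:T/G (Tv); 23:T/G (Tv); 24:C/G (Tv); 28:T/A (Tv); 29:T/A (Tv); 35:C/T (Ti); 38:T/G (Tv).
Of the 11 differences, 1 transition and 10 transversions, so the answer is 1.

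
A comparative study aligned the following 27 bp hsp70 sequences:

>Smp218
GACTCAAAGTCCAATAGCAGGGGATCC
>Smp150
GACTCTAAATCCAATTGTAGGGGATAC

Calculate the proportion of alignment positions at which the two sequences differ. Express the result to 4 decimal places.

0.1852

The sequences differ at positions 6 (A/T), 9 (G/A), 16 (A/T), 18 (C/T), 26 (C/A).
There are 5 differences over 27 sites, so p = 5/27 = 0.1852.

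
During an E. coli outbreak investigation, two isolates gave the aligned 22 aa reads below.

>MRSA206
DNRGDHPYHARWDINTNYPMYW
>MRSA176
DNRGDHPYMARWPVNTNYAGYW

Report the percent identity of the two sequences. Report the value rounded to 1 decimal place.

Mismatches occur at site 9 (H→M), site 13 (D→P), site 14 (I→V), site 19 (P→A), site 20 (M→G).
17 of the 22 sites match, so the percent identity is 17/22 × 100 = 77.3%.

77.3%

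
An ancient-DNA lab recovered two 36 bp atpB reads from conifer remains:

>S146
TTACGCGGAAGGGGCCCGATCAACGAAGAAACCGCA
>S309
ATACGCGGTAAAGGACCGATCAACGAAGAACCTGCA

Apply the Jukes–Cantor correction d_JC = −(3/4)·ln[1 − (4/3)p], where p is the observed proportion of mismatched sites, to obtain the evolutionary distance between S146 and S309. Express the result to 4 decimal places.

Differing sites — 1:T/A; 9:A/T; 11:G/A; 12:G/A; 15:C/A; 31:A/C; 33:C/T.
p = 7/36 = 0.194444.
d = −0.75 · ln(1 − (4/3)·0.194444) = −0.75 · ln(0.740741) = −0.75 · (-0.300104) = 0.2251.

0.2251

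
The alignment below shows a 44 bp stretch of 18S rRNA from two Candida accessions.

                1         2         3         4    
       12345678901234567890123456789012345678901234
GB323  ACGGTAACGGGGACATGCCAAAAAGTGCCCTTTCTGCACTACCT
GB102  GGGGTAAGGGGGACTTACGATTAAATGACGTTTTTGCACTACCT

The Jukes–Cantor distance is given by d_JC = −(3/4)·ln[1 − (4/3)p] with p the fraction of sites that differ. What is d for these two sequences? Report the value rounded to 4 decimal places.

Differing sites — 1:A/G; 2:C/G; 8:C/G; 15:A/T; 17:G/A; 19:C/G; 21:A/T; 22:A/T; 25:G/A; 28:C/A; 30:C/G; 34:C/T.
p = 12/44 = 0.272727.
d = −0.75 · ln(1 − (4/3)·0.272727) = −0.75 · ln(0.636364) = −0.75 · (-0.451985) = 0.3390.

0.3390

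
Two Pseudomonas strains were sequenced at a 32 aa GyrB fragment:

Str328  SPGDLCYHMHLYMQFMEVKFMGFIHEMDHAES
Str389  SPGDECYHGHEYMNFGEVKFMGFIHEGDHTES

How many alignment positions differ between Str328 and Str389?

7

Mismatches occur at site 5 (L↔E), site 9 (M↔G), site 11 (L↔E), site 14 (Q↔N), site 16 (M↔G), site 27 (M↔G), site 30 (A↔T).
That gives 7 mismatches out of 32 aligned sites, so the Hamming distance is 7.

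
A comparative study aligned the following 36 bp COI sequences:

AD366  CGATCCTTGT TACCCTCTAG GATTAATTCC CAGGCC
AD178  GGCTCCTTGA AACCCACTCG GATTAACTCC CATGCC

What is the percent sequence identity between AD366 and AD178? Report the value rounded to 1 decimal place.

77.8%

Mismatches occur at site 1 (C→G), site 3 (A→C), site 10 (T→A), site 11 (T→A), site 16 (T→A), site 19 (A→C), site 27 (T→C), site 33 (G→T).
28 of the 36 sites match, so the percent identity is 28/36 × 100 = 77.8%.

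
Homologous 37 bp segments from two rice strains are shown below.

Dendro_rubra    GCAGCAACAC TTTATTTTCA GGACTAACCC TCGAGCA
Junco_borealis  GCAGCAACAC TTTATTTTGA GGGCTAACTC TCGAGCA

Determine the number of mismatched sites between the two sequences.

3

Differing sites — 19:C/G; 23:A/G; 29:C/T.
That gives 3 mismatches out of 37 aligned sites, so the Hamming distance is 3.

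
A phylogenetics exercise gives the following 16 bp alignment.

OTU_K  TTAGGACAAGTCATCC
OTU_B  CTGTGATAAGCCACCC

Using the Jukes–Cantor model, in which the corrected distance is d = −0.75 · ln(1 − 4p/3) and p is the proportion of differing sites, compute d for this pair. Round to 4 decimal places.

Differing sites — 1:T/C; 3:A/G; 4:G/T; 7:C/T; 11:T/C; 14:T/C.
p = 6/16 = 0.375000.
d = −0.75 · ln(1 − (4/3)·0.375000) = −0.75 · ln(0.500000) = −0.75 · (-0.693147) = 0.5199.

0.5199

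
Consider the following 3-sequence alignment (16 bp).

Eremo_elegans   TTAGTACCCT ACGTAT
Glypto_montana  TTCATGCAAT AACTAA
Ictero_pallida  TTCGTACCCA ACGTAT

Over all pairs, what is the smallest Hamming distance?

2

Pairwise Hamming distances:
  Eremo_elegans vs Glypto_montana: 8
  Eremo_elegans vs Ictero_pallida: 2
  Glypto_montana vs Ictero_pallida: 8
The smallest is 2, between Eremo_elegans and Ictero_pallida.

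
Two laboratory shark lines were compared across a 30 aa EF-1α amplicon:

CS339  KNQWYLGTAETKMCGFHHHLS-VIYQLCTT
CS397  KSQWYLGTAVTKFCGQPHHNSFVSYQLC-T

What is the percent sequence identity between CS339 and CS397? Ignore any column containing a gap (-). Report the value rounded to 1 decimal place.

75.0%

Excluding the 2 gap columns leaves 28 comparable sites.
Differing sites — 2:N/S; 10:E/V; 13:M/F; 16:F/Q; 17:H/P; 20:L/N; 24:I/S.
21 of the 28 comparable sites match, so the percent identity is 21/28 × 100 = 75.0%.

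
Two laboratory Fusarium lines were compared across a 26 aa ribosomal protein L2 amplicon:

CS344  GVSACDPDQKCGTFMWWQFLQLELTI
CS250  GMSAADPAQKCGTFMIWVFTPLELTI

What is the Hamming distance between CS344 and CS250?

7

Mismatches occur at site 2 (V↔M), site 5 (C↔A), site 8 (D↔A), site 16 (W↔I), site 18 (Q↔V), site 20 (L↔T), site 21 (Q↔P).
That gives 7 mismatches out of 26 aligned sites, so the Hamming distance is 7.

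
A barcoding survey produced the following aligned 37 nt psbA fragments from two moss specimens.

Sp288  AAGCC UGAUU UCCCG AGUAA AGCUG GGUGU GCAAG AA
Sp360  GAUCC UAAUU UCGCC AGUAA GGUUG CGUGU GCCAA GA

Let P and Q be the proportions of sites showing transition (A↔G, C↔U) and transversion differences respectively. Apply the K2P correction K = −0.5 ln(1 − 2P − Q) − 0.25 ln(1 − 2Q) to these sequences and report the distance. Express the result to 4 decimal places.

0.3864

The sequences differ at positions 1 (A/G, transition), 3 (G/U, transversion), 7 (G/A, transition), 13 (C/G, transversion), 15 (G/C, transversion), 21 (A/G, transition), 23 (C/U, transition), 26 (G/C, transversion), 33 (A/C, transversion), 35 (G/A, transition), 36 (A/G, transition).
Of the 11 differences, 6 transitions and 5 transversions over 37 sites: P = 6/37 = 0.162162, Q = 5/37 = 0.135135.
d = −0.5·ln(0.540541) − 0.25·ln(0.729730) = −0.5·(-0.615185) − 0.25·(-0.315081) = 0.3864.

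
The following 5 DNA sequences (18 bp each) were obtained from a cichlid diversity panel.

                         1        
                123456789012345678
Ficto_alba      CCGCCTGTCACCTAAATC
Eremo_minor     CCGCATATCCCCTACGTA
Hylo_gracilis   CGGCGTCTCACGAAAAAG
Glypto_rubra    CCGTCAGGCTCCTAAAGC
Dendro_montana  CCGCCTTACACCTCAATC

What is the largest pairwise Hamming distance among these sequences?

Pairwise Hamming distances:
  Ficto_alba vs Eremo_minor: 6
  Ficto_alba vs Hylo_gracilis: 7
  Ficto_alba vs Glypto_rubra: 5
  Ficto_alba vs Dendro_montana: 3
  Eremo_minor vs Hylo_gracilis: 10
  Eremo_minor vs Glypto_rubra: 10
  Eremo_minor vs Dendro_montana: 8
  Hylo_gracilis vs Glypto_rubra: 11
  Hylo_gracilis vs Dendro_montana: 9
  Glypto_rubra vs Dendro_montana: 7
The largest is 11, between Hylo_gracilis and Glypto_rubra.

11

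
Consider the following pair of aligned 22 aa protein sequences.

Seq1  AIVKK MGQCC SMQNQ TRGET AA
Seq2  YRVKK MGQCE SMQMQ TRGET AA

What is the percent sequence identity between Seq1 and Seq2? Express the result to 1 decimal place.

Differing sites — 1:A/Y; 2:I/R; 10:C/E; 14:N/M.
18 of the 22 sites match, so the percent identity is 18/22 × 100 = 81.8%.

81.8%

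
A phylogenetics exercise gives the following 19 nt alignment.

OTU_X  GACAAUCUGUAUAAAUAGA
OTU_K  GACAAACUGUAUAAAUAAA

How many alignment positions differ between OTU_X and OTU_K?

2

Differing sites — 6:U/A; 18:G/A.
That gives 2 mismatches out of 19 aligned sites, so the Hamming distance is 2.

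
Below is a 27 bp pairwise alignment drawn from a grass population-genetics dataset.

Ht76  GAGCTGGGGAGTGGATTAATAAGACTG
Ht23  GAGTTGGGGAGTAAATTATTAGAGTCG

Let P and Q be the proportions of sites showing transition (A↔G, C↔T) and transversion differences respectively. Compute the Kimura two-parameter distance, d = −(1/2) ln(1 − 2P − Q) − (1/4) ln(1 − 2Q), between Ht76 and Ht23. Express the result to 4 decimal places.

0.5159

Differing sites — 4:C/T (Ti); 13:G/A (Ti); 14:G/A (Ti); 19:A/T (Tv); 22:A/G (Ti); 23:G/A (Ti); 24:A/G (Ti); 25:C/T (Ti); 26:T/C (Ti).
Of the 9 differences, 8 transitions and 1 transversion over 27 sites: P = 8/27 = 0.296296, Q = 1/27 = 0.037037.
d = −0.5·ln(0.370371) − 0.25·ln(0.925926) = −0.5·(-0.993250) − 0.25·(-0.076961) = 0.5159.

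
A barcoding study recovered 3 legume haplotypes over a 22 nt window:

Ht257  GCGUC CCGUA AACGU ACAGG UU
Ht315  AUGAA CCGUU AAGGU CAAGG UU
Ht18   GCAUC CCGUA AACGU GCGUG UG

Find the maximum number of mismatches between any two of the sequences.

Pairwise Hamming distances:
  Ht257 vs Ht315: 8
  Ht257 vs Ht18: 5
  Ht315 vs Ht18: 12
The largest is 12, between Ht315 and Ht18.

12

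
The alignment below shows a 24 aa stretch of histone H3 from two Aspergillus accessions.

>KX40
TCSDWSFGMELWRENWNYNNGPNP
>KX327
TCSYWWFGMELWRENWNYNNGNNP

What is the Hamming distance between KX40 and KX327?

Mismatches occur at site 4 (D→Y), site 6 (S→W), site 22 (P→N).
That gives 3 mismatches out of 24 aligned sites, so the Hamming distance is 3.

3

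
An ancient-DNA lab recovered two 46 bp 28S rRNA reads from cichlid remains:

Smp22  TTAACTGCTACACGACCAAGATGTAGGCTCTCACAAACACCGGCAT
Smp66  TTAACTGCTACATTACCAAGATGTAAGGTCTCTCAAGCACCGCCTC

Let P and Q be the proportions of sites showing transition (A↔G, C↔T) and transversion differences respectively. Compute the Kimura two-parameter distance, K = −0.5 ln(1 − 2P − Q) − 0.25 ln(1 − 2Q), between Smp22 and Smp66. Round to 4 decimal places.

Mismatches occur at site 13 (C→T, transition), site 14 (G→T, transversion), site 26 (G→A, transition), site 28 (C→G, transversion), site 33 (A→T, transversion), site 37 (A→G, transition), site 43 (G→C, transversion), site 45 (A→T, transversion), site 46 (T→C, transition).
Of the 9 differences, 4 transitions and 5 transversions over 46 sites: P = 4/46 = 0.086957, Q = 5/46 = 0.108696.
d = −0.5·ln(0.717390) − 0.25·ln(0.782608) = −0.5·(-0.332136) − 0.25·(-0.245123) = 0.2273.

0.2273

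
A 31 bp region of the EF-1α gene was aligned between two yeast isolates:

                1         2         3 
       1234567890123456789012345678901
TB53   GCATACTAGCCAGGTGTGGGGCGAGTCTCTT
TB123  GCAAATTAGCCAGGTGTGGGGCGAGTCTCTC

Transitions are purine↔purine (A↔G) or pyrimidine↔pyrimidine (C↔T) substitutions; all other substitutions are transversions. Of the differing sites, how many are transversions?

1

Mismatches occur at site 4 (T↔A, transversion), site 6 (C↔T, transition), site 31 (T↔C, transition).
Of the 3 differences, 2 transitions and 1 transversion, so the answer is 1.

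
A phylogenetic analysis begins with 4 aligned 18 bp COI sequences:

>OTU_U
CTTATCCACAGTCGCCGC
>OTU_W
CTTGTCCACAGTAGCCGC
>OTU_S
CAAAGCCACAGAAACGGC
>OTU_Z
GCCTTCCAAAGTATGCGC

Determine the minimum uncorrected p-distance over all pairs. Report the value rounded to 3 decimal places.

Pairwise Hamming distances:
  OTU_U vs OTU_W: 2
  OTU_U vs OTU_S: 7
  OTU_U vs OTU_Z: 8
  OTU_W vs OTU_S: 7
  OTU_W vs OTU_Z: 7
  OTU_S vs OTU_Z: 10
The smallest is 2 mismatches, between OTU_U and OTU_W; p = 2/18 = 0.111.

0.111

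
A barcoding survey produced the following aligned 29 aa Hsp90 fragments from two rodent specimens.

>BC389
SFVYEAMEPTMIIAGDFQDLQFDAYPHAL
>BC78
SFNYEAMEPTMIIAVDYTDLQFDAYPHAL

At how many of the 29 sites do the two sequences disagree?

Mismatches occur at site 3 (V↔N), site 15 (G↔V), site 17 (F↔Y), site 18 (Q↔T).
That gives 4 mismatches out of 29 aligned sites, so the Hamming distance is 4.

4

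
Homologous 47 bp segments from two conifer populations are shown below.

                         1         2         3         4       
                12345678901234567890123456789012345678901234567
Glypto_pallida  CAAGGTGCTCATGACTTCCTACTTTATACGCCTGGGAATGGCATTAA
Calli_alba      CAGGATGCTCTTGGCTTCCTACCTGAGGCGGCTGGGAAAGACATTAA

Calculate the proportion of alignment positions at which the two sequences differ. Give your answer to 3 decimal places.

Mismatches occur at site 3 (A→G), site 5 (G→A), site 11 (A→T), site 14 (A→G), site 23 (T→C), site 25 (T→G), site 27 (T→G), site 28 (A→G), site 31 (C→G), site 39 (T→A), site 41 (G→A).
There are 11 differences over 47 sites, so p = 11/47 = 0.234.

0.234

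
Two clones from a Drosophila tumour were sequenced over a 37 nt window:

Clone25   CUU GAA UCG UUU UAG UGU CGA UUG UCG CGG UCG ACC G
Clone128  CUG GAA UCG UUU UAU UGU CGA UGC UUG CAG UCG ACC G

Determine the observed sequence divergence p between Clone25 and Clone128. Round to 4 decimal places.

Mismatches occur at site 3 (U/G), site 15 (G/U), site 23 (U/G), site 24 (G/C), site 26 (C/U), site 29 (G/A).
There are 6 differences over 37 sites, so p = 6/37 = 0.1622.

0.1622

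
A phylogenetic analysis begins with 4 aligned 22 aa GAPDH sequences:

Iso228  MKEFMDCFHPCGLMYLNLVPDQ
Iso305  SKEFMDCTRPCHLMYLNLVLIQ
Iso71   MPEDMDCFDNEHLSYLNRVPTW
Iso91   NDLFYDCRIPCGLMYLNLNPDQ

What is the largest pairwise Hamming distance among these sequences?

15

Pairwise Hamming distances:
  Iso228 vs Iso305: 6
  Iso228 vs Iso71: 10
  Iso228 vs Iso91: 7
  Iso305 vs Iso71: 12
  Iso305 vs Iso91: 10
  Iso71 vs Iso91: 15
The largest is 15, between Iso71 and Iso91.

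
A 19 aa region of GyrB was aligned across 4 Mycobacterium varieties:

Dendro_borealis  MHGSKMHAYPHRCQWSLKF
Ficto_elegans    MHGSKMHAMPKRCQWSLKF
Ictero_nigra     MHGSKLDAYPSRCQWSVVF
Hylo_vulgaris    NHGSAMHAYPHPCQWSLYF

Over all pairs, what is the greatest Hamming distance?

Pairwise Hamming distances:
  Dendro_borealis vs Ficto_elegans: 2
  Dendro_borealis vs Ictero_nigra: 5
  Dendro_borealis vs Hylo_vulgaris: 4
  Ficto_elegans vs Ictero_nigra: 6
  Ficto_elegans vs Hylo_vulgaris: 6
  Ictero_nigra vs Hylo_vulgaris: 8
The largest is 8, between Ictero_nigra and Hylo_vulgaris.

8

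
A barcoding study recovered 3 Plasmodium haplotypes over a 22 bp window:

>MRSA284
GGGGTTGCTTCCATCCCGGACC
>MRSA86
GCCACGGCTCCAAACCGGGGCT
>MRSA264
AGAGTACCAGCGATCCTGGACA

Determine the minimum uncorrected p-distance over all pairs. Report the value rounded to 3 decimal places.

0.409

Pairwise Hamming distances:
  MRSA284 vs MRSA86: 11
  MRSA284 vs MRSA264: 9
  MRSA86 vs MRSA264: 14
The smallest is 9 mismatches, between MRSA284 and MRSA264; p = 9/22 = 0.409.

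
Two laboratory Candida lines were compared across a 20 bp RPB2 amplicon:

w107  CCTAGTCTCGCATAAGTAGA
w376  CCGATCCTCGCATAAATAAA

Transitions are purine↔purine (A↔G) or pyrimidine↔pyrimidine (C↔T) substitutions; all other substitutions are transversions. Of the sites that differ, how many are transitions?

3

The sequences differ at positions 3 (T/G, transversion), 5 (G/T, transversion), 6 (T/C, transition), 16 (G/A, transition), 19 (G/A, transition).
Of the 5 differences, 3 transitions and 2 transversions, so the answer is 3.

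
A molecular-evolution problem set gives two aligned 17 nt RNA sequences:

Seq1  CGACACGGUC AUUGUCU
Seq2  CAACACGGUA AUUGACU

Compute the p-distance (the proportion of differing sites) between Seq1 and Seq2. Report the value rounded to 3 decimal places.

Differing sites — 2:G/A; 10:C/A; 15:U/A.
There are 3 differences over 17 sites, so p = 3/17 = 0.176.

0.176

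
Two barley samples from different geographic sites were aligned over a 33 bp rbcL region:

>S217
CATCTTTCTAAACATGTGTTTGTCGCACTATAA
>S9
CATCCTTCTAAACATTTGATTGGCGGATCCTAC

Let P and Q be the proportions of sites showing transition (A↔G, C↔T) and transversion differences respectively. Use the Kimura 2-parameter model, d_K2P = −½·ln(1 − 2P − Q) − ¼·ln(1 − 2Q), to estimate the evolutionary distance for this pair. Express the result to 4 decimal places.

Mismatches occur at site 5 (T/C, transition), site 16 (G/T, transversion), site 19 (T/A, transversion), site 23 (T/G, transversion), site 26 (C/G, transversion), site 28 (C/T, transition), site 29 (T/C, transition), site 30 (A/C, transversion), site 33 (A/C, transversion).
Of the 9 differences, 3 transitions and 6 transversions over 33 sites: P = 3/33 = 0.090909, Q = 6/33 = 0.181818.
d = −0.5·ln(0.636364) − 0.25·ln(0.636364) = −0.5·(-0.451985) − 0.25·(-0.451985) = 0.3390.

0.3390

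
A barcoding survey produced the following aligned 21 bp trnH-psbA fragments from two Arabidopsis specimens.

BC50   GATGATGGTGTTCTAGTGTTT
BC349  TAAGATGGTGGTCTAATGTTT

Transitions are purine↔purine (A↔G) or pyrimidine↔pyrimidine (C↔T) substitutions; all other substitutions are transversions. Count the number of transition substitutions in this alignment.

Differing sites — 1:G/T (Tv); 3:T/A (Tv); 11:T/G (Tv); 16:G/A (Ti).
Of the 4 differences, 1 transition and 3 transversions, so the answer is 1.

1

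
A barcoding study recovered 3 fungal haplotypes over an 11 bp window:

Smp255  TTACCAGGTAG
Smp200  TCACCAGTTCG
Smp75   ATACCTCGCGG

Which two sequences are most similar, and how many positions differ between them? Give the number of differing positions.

3

Pairwise Hamming distances:
  Smp255 vs Smp200: 3
  Smp255 vs Smp75: 5
  Smp200 vs Smp75: 7
The smallest is 3, between Smp255 and Smp200.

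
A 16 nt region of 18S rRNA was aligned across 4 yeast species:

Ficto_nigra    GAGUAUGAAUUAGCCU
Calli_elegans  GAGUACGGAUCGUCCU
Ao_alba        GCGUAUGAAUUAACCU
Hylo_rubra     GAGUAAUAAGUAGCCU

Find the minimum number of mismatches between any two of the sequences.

Pairwise Hamming distances:
  Ficto_nigra vs Calli_elegans: 5
  Ficto_nigra vs Ao_alba: 2
  Ficto_nigra vs Hylo_rubra: 3
  Calli_elegans vs Ao_alba: 6
  Calli_elegans vs Hylo_rubra: 7
  Ao_alba vs Hylo_rubra: 5
The smallest is 2, between Ficto_nigra and Ao_alba.

2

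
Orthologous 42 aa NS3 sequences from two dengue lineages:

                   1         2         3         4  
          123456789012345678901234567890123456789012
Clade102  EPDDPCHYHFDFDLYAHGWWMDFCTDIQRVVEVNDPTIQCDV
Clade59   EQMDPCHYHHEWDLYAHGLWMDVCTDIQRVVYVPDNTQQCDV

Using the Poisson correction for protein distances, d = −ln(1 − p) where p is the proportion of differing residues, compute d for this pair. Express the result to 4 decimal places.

0.3037

The sequences differ at positions 2 (P/Q), 3 (D/M), 10 (F/H), 11 (D/E), 12 (F/W), 19 (W/L), 23 (F/V), 32 (E/Y), 34 (N/P), 36 (P/N), 38 (I/Q).
p = 11/42 = 0.261905.
d = −ln(1 − 0.261905) = −ln(0.738095) = 0.3037.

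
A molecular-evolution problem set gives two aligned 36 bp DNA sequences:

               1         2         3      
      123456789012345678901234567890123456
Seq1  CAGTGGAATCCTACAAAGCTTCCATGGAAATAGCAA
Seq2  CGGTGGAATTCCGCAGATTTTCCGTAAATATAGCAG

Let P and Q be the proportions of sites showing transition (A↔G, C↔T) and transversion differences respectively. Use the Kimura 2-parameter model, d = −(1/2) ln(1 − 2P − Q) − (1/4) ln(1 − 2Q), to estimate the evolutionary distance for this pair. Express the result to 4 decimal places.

Mismatches occur at site 2 (A↔G, transition), site 10 (C↔T, transition), site 12 (T↔C, transition), site 13 (A↔G, transition), site 16 (A↔G, transition), site 18 (G↔T, transversion), site 19 (C↔T, transition), site 24 (A↔G, transition), site 26 (G↔A, transition), site 27 (G↔A, transition), site 29 (A↔T, transversion), site 36 (A↔G, transition).
Of the 12 differences, 10 transitions and 2 transversions over 36 sites: P = 10/36 = 0.277778, Q = 2/36 = 0.055556.
d = −0.5·ln(0.388888) − 0.25·ln(0.888888) = −0.5·(-0.944464) − 0.25·(-0.117784) = 0.5017.

0.5017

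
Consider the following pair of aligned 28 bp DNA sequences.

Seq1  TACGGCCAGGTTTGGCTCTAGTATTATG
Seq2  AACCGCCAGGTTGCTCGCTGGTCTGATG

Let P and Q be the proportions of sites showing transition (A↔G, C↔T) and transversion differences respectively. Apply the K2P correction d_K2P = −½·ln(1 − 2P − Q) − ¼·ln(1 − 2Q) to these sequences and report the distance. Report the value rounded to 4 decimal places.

The sequences differ at positions 1 (T/A, transversion), 4 (G/C, transversion), 13 (T/G, transversion), 14 (G/C, transversion), 15 (G/T, transversion), 17 (T/G, transversion), 20 (A/G, transition), 23 (A/C, transversion), 25 (T/G, transversion).
Of the 9 differences, 1 transition and 8 transversions over 28 sites: P = 1/28 = 0.035714, Q = 8/28 = 0.285714.
d = −0.5·ln(0.642858) − 0.25·ln(0.428572) = −0.5·(-0.441831) − 0.25·(-0.847297) = 0.4327.

0.4327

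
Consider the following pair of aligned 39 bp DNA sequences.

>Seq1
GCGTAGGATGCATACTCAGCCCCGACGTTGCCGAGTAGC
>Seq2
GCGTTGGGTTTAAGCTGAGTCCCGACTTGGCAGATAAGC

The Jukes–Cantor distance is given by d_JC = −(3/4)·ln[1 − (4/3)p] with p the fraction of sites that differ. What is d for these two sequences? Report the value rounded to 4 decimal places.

Mismatches occur at site 5 (A/T), site 8 (A/G), site 10 (G/T), site 11 (C/T), site 13 (T/A), site 14 (A/G), site 17 (C/G), site 20 (C/T), site 27 (G/T), site 29 (T/G), site 32 (C/A), site 35 (G/T), site 36 (T/A).
p = 13/39 = 0.333333.
d = −0.75 · ln(1 − (4/3)·0.333333) = −0.75 · ln(0.555556) = −0.75 · (-0.587786) = 0.4408.

0.4408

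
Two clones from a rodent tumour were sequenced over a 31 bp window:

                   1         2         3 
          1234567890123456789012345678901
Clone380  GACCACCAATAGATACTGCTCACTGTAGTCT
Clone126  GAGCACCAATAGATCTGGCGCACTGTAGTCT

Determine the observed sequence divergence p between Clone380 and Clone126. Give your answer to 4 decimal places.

The sequences differ at positions 3 (C/G), 15 (A/C), 16 (C/T), 17 (T/G), 20 (T/G).
There are 5 differences over 31 sites, so p = 5/31 = 0.1613.

0.1613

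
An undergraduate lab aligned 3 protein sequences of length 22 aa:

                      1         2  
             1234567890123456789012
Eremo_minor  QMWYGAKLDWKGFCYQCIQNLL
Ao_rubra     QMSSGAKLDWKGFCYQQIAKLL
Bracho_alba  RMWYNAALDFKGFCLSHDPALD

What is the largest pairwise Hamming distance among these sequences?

13

Pairwise Hamming distances:
  Eremo_minor vs Ao_rubra: 5
  Eremo_minor vs Bracho_alba: 11
  Ao_rubra vs Bracho_alba: 13
The largest is 13, between Ao_rubra and Bracho_alba.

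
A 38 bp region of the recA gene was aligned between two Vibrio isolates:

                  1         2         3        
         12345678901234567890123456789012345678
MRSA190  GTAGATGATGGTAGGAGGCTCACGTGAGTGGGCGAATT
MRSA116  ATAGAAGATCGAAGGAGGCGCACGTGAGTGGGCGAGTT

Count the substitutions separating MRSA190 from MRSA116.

Differing sites — 1:G/A; 6:T/A; 10:G/C; 12:T/A; 20:T/G; 36:A/G.
That gives 6 mismatches out of 38 aligned sites, so the Hamming distance is 6.

6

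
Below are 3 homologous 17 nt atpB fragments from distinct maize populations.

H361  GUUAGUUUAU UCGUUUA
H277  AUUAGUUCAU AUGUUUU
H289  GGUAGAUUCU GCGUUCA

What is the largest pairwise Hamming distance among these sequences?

Pairwise Hamming distances:
  H361 vs H277: 5
  H361 vs H289: 5
  H277 vs H289: 9
The largest is 9, between H277 and H289.

9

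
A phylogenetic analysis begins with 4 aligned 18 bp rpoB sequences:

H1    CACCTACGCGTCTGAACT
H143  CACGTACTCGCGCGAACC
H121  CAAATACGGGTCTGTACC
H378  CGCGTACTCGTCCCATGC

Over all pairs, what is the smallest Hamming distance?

5

Pairwise Hamming distances:
  H1 vs H143: 6
  H1 vs H121: 5
  H1 vs H378: 8
  H143 vs H121: 8
  H143 vs H378: 6
  H121 vs H378: 10
The smallest is 5, between H1 and H121.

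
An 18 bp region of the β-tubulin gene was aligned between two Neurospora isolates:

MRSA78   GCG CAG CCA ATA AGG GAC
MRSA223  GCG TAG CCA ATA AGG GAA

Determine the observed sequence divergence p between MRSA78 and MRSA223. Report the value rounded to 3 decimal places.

0.111

The sequences differ at positions 4 (C/T), 18 (C/A).
There are 2 differences over 18 sites, so p = 2/18 = 0.111.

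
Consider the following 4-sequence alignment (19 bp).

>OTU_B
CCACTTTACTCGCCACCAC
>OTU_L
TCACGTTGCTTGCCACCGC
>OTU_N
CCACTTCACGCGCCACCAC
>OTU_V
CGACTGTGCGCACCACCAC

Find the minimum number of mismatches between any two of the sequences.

2

Pairwise Hamming distances:
  OTU_B vs OTU_L: 5
  OTU_B vs OTU_N: 2
  OTU_B vs OTU_V: 5
  OTU_L vs OTU_N: 7
  OTU_L vs OTU_V: 8
  OTU_N vs OTU_V: 5
The smallest is 2, between OTU_B and OTU_N.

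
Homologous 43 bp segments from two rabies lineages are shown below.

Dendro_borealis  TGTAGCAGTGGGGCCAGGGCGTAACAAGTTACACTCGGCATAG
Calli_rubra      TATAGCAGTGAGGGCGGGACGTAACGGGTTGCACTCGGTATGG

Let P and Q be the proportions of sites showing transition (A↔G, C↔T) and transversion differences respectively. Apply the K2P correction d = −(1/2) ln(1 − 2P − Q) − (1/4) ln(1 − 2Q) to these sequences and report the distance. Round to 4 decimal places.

Mismatches occur at site 2 (G↔A, transition), site 11 (G↔A, transition), site 14 (C↔G, transversion), site 16 (A↔G, transition), site 19 (G↔A, transition), site 26 (A↔G, transition), site 27 (A↔G, transition), site 31 (A↔G, transition), site 39 (C↔T, transition), site 42 (A↔G, transition).
Of the 10 differences, 9 transitions and 1 transversion over 43 sites: P = 9/43 = 0.209302, Q = 1/43 = 0.023256.
d = −0.5·ln(0.558140) − 0.25·ln(0.953488) = −0.5·(-0.583145) − 0.25·(-0.047628) = 0.3035.

0.3035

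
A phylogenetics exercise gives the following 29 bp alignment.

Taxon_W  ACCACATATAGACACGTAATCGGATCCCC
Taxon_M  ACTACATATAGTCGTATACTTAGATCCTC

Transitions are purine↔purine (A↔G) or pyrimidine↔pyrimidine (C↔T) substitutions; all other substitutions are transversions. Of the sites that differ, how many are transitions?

Differing sites — 3:C/T (Ti); 12:A/T (Tv); 14:A/G (Ti); 15:C/T (Ti); 16:G/A (Ti); 19:A/C (Tv); 21:C/T (Ti); 22:G/A (Ti); 28:C/T (Ti).
Of the 9 differences, 7 transitions and 2 transversions, so the answer is 7.

7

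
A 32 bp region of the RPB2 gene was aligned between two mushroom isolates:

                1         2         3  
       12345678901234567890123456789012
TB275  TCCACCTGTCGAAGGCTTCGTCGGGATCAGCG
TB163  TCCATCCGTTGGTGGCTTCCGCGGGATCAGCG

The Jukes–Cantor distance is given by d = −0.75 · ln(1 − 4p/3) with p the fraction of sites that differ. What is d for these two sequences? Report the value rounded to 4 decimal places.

0.2586

Differing sites — 5:C/T; 7:T/C; 10:C/T; 12:A/G; 13:A/T; 20:G/C; 21:T/G.
p = 7/32 = 0.218750.
d = −0.75 · ln(1 − (4/3)·0.218750) = −0.75 · ln(0.708333) = −0.75 · (-0.344841) = 0.2586.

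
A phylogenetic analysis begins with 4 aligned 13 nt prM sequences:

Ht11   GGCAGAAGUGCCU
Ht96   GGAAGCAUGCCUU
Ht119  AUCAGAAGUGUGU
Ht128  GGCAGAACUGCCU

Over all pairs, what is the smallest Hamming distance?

Pairwise Hamming distances:
  Ht11 vs Ht96: 6
  Ht11 vs Ht119: 4
  Ht11 vs Ht128: 1
  Ht96 vs Ht119: 9
  Ht96 vs Ht128: 6
  Ht119 vs Ht128: 5
The smallest is 1, between Ht11 and Ht128.

1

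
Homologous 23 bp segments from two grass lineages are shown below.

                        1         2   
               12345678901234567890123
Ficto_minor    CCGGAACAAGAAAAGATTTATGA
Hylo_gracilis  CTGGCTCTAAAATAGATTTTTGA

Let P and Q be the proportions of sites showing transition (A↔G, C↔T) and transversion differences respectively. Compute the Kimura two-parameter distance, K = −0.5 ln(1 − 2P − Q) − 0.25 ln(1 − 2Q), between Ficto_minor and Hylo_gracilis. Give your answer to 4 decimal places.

Mismatches occur at site 2 (C/T, transition), site 5 (A/C, transversion), site 6 (A/T, transversion), site 8 (A/T, transversion), site 10 (G/A, transition), site 13 (A/T, transversion), site 20 (A/T, transversion).
Of the 7 differences, 2 transitions and 5 transversions over 23 sites: P = 2/23 = 0.086957, Q = 5/23 = 0.217391.
d = −0.5·ln(0.608695) − 0.25·ln(0.565218) = −0.5·(-0.496438) − 0.25·(-0.570544) = 0.3909.

0.3909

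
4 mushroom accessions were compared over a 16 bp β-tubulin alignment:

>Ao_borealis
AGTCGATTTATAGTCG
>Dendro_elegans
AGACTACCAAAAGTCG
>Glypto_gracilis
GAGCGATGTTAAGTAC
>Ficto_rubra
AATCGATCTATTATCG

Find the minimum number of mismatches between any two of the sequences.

Pairwise Hamming distances:
  Ao_borealis vs Dendro_elegans: 6
  Ao_borealis vs Glypto_gracilis: 8
  Ao_borealis vs Ficto_rubra: 4
  Dendro_elegans vs Glypto_gracilis: 10
  Dendro_elegans vs Ficto_rubra: 8
  Glypto_gracilis vs Ficto_rubra: 9
The smallest is 4, between Ao_borealis and Ficto_rubra.

4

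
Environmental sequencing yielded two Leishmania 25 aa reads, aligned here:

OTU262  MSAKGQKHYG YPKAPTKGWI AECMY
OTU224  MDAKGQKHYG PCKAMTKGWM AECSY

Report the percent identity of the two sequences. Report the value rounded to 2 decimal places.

The sequences differ at positions 2 (S/D), 11 (Y/P), 12 (P/C), 15 (P/M), 20 (I/M), 24 (M/S).
19 of the 25 sites match, so the percent identity is 19/25 × 100 = 76.00%.

76.00%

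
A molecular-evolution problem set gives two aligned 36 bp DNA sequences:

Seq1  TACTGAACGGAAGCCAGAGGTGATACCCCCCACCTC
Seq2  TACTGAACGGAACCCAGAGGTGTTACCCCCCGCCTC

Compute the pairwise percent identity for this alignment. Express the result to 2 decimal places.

91.67%

Differing sites — 13:G/C; 23:A/T; 32:A/G.
33 of the 36 sites match, so the percent identity is 33/36 × 100 = 91.67%.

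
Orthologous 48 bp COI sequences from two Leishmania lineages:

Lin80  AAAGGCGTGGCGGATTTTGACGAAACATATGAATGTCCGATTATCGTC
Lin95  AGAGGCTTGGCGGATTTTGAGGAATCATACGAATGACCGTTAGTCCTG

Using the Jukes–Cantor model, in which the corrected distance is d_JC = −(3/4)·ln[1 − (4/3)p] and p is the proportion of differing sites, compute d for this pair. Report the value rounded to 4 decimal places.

Differing sites — 2:A/G; 7:G/T; 21:C/G; 25:A/T; 30:T/C; 36:T/A; 40:A/T; 42:T/A; 43:A/G; 46:G/C; 48:C/G.
p = 11/48 = 0.229167.
d = −0.75 · ln(1 − (4/3)·0.229167) = −0.75 · ln(0.694444) = −0.75 · (-0.364644) = 0.2735.

0.2735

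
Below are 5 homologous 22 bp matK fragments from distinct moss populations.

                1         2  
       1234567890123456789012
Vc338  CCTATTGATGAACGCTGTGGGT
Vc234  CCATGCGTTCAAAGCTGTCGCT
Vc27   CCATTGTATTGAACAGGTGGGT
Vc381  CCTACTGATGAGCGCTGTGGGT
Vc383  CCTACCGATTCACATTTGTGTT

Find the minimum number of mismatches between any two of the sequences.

2

Pairwise Hamming distances:
  Vc338 vs Vc234: 9
  Vc338 vs Vc27: 10
  Vc338 vs Vc381: 2
  Vc338 vs Vc383: 10
  Vc234 vs Vc27: 11
  Vc234 vs Vc381: 10
  Vc234 vs Vc383: 13
  Vc27 vs Vc381: 12
  Vc27 vs Vc383: 14
  Vc381 vs Vc383: 10
The smallest is 2, between Vc338 and Vc381.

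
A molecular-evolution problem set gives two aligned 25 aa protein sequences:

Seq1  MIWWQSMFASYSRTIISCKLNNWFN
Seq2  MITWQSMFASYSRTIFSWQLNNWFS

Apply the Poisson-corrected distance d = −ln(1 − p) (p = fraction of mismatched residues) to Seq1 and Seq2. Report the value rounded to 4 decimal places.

0.2231

Differing sites — 3:W/T; 16:I/F; 18:C/W; 19:K/Q; 25:N/S.
p = 5/25 = 0.200000.
d = −ln(1 − 0.200000) = −ln(0.800000) = 0.2231.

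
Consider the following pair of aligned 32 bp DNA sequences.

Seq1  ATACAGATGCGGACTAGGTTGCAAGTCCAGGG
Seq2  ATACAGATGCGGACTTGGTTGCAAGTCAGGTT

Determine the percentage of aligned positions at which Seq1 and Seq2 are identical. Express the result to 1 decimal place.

84.4%

The sequences differ at positions 16 (A/T), 28 (C/A), 29 (A/G), 31 (G/T), 32 (G/T).
27 of the 32 sites match, so the percent identity is 27/32 × 100 = 84.4%.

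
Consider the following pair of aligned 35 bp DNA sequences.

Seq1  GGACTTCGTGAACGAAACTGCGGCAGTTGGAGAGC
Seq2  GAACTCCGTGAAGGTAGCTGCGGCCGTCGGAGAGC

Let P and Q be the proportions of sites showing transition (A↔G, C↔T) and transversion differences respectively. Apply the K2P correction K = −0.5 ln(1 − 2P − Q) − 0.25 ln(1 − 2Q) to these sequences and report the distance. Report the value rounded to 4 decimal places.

Differing sites — 2:G/A (Ti); 6:T/C (Ti); 13:C/G (Tv); 15:A/T (Tv); 17:A/G (Ti); 25:A/C (Tv); 28:T/C (Ti).
Of the 7 differences, 4 transitions and 3 transversions over 35 sites: P = 4/35 = 0.114286, Q = 3/35 = 0.085714.
d = −0.5·ln(0.685714) − 0.25·ln(0.828572) = −0.5·(-0.377295) − 0.25·(-0.188052) = 0.2357.

0.2357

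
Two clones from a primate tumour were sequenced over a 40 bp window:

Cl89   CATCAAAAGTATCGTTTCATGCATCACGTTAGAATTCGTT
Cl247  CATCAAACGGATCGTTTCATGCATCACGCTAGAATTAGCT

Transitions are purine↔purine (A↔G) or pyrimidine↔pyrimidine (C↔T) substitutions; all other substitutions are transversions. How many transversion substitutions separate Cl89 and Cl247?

Differing sites — 8:A/C (Tv); 10:T/G (Tv); 29:T/C (Ti); 37:C/A (Tv); 39:T/C (Ti).
Of the 5 differences, 2 transitions and 3 transversions, so the answer is 3.

3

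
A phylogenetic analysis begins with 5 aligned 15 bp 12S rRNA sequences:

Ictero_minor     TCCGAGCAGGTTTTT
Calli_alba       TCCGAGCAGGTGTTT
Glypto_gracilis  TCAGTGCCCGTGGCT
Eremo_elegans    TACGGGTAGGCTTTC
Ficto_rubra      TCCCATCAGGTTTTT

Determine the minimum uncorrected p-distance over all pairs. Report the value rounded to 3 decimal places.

Pairwise Hamming distances:
  Ictero_minor vs Calli_alba: 1
  Ictero_minor vs Glypto_gracilis: 7
  Ictero_minor vs Eremo_elegans: 5
  Ictero_minor vs Ficto_rubra: 2
  Calli_alba vs Glypto_gracilis: 6
  Calli_alba vs Eremo_elegans: 6
  Calli_alba vs Ficto_rubra: 3
  Glypto_gracilis vs Eremo_elegans: 11
  Glypto_gracilis vs Ficto_rubra: 9
  Eremo_elegans vs Ficto_rubra: 7
The smallest is 1 mismatch, between Ictero_minor and Calli_alba; p = 1/15 = 0.067.

0.067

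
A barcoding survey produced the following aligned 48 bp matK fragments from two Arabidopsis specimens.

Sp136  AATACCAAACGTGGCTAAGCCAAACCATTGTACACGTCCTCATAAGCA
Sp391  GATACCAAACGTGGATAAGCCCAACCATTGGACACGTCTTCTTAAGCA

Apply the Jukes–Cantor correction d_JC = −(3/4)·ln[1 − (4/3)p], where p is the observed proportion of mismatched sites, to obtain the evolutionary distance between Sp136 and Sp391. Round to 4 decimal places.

Differing sites — 1:A/G; 15:C/A; 22:A/C; 31:T/G; 39:C/T; 42:A/T.
p = 6/48 = 0.125000.
d = −0.75 · ln(1 − (4/3)·0.125000) = −0.75 · ln(0.833333) = −0.75 · (-0.182322) = 0.1367.

0.1367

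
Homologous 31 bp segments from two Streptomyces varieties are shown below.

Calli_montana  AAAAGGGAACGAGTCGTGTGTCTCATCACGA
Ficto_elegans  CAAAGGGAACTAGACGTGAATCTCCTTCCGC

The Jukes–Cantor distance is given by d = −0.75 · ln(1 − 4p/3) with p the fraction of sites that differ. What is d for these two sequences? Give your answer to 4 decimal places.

Differing sites — 1:A/C; 11:G/T; 14:T/A; 19:T/A; 20:G/A; 25:A/C; 27:C/T; 28:A/C; 31:A/C.
p = 9/31 = 0.290323.
d = −0.75 · ln(1 − (4/3)·0.290323) = −0.75 · ln(0.612903) = −0.75 · (-0.489549) = 0.3672.

0.3672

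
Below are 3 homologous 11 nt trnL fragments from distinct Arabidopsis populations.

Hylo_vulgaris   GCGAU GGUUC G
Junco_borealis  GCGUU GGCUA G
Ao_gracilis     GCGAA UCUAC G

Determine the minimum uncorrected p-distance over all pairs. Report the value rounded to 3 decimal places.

Pairwise Hamming distances:
  Hylo_vulgaris vs Junco_borealis: 3
  Hylo_vulgaris vs Ao_gracilis: 4
  Junco_borealis vs Ao_gracilis: 7
The smallest is 3 mismatches, between Hylo_vulgaris and Junco_borealis; p = 3/11 = 0.273.

0.273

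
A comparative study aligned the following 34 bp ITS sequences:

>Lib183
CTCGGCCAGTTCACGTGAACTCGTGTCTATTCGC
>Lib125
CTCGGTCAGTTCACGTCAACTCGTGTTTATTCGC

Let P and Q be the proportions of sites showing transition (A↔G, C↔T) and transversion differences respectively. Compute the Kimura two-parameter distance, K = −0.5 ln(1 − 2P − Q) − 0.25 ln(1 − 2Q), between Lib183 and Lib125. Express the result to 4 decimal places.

Differing sites — 6:C/T (Ti); 17:G/C (Tv); 27:C/T (Ti).
Of the 3 differences, 2 transitions and 1 transversion over 34 sites: P = 2/34 = 0.058824, Q = 1/34 = 0.029412.
d = −0.5·ln(0.852940) − 0.25·ln(0.941176) = −0.5·(-0.159066) − 0.25·(-0.060625) = 0.0947.

0.0947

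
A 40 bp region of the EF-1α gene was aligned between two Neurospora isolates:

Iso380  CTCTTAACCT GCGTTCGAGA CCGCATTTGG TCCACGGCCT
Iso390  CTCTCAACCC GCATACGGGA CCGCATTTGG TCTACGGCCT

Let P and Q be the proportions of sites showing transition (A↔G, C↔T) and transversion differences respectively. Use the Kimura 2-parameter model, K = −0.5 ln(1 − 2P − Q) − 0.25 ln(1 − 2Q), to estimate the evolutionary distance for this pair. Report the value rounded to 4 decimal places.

0.1736

Differing sites — 5:T/C (Ti); 10:T/C (Ti); 13:G/A (Ti); 15:T/A (Tv); 18:A/G (Ti); 33:C/T (Ti).
Of the 6 differences, 5 transitions and 1 transversion over 40 sites: P = 5/40 = 0.125000, Q = 1/40 = 0.025000.
d = −0.5·ln(0.725000) − 0.25·ln(0.950000) = −0.5·(-0.321584) − 0.25·(-0.051293) = 0.1736.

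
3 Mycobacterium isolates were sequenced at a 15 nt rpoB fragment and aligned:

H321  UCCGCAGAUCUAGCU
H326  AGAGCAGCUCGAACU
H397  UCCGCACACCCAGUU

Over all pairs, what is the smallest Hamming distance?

Pairwise Hamming distances:
  H321 vs H326: 6
  H321 vs H397: 4
  H326 vs H397: 9
The smallest is 4, between H321 and H397.

4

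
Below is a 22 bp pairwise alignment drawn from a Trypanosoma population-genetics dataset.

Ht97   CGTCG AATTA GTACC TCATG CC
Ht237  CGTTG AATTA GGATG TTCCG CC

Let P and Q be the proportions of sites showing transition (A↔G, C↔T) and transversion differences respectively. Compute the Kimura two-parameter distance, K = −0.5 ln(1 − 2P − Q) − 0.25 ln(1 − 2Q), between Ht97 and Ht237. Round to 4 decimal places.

0.4262

Mismatches occur at site 4 (C→T, transition), site 12 (T→G, transversion), site 14 (C→T, transition), site 15 (C→G, transversion), site 17 (C→T, transition), site 18 (A→C, transversion), site 19 (T→C, transition).
Of the 7 differences, 4 transitions and 3 transversions over 22 sites: P = 4/22 = 0.181818, Q = 3/22 = 0.136364.
d = −0.5·ln(0.500000) − 0.25·ln(0.727272) = −0.5·(-0.693147) − 0.25·(-0.318455) = 0.4262.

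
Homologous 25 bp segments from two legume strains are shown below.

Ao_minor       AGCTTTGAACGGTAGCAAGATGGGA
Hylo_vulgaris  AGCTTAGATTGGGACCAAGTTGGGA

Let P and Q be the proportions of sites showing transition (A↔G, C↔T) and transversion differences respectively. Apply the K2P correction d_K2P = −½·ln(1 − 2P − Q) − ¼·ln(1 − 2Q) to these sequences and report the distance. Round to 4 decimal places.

The sequences differ at positions 6 (T/A, transversion), 9 (A/T, transversion), 10 (C/T, transition), 13 (T/G, transversion), 15 (G/C, transversion), 20 (A/T, transversion).
Of the 6 differences, 1 transition and 5 transversions over 25 sites: P = 1/25 = 0.040000, Q = 5/25 = 0.200000.
d = −0.5·ln(0.720000) − 0.25·ln(0.600000) = −0.5·(-0.328504) − 0.25·(-0.510826) = 0.2920.

0.2920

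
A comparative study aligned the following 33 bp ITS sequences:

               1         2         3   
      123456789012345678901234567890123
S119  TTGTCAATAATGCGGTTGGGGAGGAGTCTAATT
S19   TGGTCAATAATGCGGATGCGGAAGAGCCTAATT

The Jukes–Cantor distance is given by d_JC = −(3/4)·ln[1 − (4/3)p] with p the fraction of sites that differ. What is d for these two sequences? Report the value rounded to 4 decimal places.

Differing sites — 2:T/G; 16:T/A; 19:G/C; 23:G/A; 27:T/C.
p = 5/33 = 0.151515.
d = −0.75 · ln(1 − (4/3)·0.151515) = −0.75 · ln(0.797980) = −0.75 · (-0.225672) = 0.1693.

0.1693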